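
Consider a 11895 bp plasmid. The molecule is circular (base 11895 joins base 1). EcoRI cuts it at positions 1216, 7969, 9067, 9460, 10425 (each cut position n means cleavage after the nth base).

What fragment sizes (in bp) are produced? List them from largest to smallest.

Circular molecule, 5 cuts → 5 fragments:
  7969 − 1216 = 6753 bp
  9067 − 7969 = 1098 bp
  9460 − 9067 = 393 bp
  10425 − 9460 = 965 bp
  wrap: 11895 − 10425 + 1216 = 2686 bp
Sorted largest to smallest: 6753, 2686, 1098, 965, 393 bp.

6753, 2686, 1098, 965, 393 bp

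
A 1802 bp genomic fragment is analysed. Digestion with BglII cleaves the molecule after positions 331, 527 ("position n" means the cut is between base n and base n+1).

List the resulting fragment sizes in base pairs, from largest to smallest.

Linear molecule, 2 cuts → 3 fragments:
  331 − 0 = 331 bp
  527 − 331 = 196 bp
  1802 − 527 = 1275 bp
Sorted largest to smallest: 1275, 331, 196 bp.

1275, 331, 196 bp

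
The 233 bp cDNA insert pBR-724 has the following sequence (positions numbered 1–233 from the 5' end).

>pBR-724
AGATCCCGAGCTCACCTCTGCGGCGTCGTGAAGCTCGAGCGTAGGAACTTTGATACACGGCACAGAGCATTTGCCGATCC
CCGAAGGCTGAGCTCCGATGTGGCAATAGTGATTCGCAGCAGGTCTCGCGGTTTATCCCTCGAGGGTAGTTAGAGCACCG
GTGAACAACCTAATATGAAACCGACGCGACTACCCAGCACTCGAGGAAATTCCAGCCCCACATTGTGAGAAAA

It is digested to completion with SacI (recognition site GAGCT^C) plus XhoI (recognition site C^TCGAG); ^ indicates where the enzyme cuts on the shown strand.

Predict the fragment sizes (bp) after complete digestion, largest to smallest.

SacI sites (GAGCTC) start at positions 8, 90.
SacI cuts after base 5 of each site (before the last base), so after positions 12, 94.
XhoI sites (CTCGAG) start at positions 34, 139, 200.
XhoI cuts after the first base of each site, so after positions 34, 139, 200.
Combined cut positions: 12, 34, 94, 139, 200.
Linear molecule, 5 cuts → 6 fragments:
  1–12 → 12 bp
  13–34 → 22 bp
  35–94 → 60 bp
  95–139 → 45 bp
  140–200 → 61 bp
  201–233 → 33 bp
Sorted largest to smallest: 61, 60, 45, 33, 22, 12 bp.

61, 60, 45, 33, 22, 12 bp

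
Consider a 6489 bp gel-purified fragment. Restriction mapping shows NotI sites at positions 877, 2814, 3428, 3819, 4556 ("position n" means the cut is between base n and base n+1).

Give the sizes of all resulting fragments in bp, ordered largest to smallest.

Linear molecule, 5 cuts → 6 fragments:
  877 − 0 = 877 bp
  2814 − 877 = 1937 bp
  3428 − 2814 = 614 bp
  3819 − 3428 = 391 bp
  4556 − 3819 = 737 bp
  6489 − 4556 = 1933 bp
Sorted largest to smallest: 1937, 1933, 877, 737, 614, 391 bp.

1937, 1933, 877, 737, 614, 391 bp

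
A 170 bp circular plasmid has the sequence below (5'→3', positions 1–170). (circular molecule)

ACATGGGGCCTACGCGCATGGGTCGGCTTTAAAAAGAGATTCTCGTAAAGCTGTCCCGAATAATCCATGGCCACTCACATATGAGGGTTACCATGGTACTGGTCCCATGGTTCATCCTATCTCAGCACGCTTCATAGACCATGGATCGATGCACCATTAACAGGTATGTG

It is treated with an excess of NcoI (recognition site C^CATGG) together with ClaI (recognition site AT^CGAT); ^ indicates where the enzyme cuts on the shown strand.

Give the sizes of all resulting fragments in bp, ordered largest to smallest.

89, 34, 26, 14, 7 bp

NcoI sites (CCATGG) start at positions 65, 91, 105, 139.
NcoI cuts after the first base of each site, so after positions 65, 91, 105, 139.
The ClaI site (ATCGAT) starts at position 145.
ClaI cuts after base 2 of each site, so after position 146.
Combined cut positions: 65, 91, 105, 139, 146.
Circular molecule, 5 cuts → 5 fragments:
  66–91 → 26 bp
  92–105 → 14 bp
  106–139 → 34 bp
  140–146 → 7 bp
  147–170 then 1–65 → 24 + 65 = 89 bp
Sorted largest to smallest: 89, 34, 26, 14, 7 bp.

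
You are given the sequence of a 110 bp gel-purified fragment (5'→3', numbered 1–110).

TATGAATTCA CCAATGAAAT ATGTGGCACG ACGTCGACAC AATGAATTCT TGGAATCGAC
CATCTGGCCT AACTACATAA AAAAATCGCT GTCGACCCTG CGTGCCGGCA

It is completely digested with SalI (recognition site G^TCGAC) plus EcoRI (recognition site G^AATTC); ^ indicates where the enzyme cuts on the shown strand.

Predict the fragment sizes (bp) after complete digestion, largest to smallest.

SalI sites (GTCGAC) start at positions 33, 91.
SalI cuts after the first base of each site, so after positions 33, 91.
EcoRI sites (GAATTC) start at positions 4, 44.
EcoRI cuts after the first base of each site, so after positions 4, 44.
Combined cut positions: 4, 33, 44, 91.
Linear molecule, 4 cuts → 5 fragments:
  1–4 → 4 bp
  5–33 → 29 bp
  34–44 → 11 bp
  45–91 → 47 bp
  92–110 → 19 bp
Sorted largest to smallest: 47, 29, 19, 11, 4 bp.

47, 29, 19, 11, 4 bp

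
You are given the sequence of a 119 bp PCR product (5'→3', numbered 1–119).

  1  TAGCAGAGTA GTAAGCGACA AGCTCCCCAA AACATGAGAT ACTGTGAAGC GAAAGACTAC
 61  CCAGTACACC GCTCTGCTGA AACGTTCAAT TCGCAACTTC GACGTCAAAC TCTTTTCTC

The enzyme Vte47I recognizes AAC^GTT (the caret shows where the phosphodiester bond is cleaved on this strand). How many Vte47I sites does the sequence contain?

1

AACGTT occurs starting at position 81.
Vte47I cuts at 1 site.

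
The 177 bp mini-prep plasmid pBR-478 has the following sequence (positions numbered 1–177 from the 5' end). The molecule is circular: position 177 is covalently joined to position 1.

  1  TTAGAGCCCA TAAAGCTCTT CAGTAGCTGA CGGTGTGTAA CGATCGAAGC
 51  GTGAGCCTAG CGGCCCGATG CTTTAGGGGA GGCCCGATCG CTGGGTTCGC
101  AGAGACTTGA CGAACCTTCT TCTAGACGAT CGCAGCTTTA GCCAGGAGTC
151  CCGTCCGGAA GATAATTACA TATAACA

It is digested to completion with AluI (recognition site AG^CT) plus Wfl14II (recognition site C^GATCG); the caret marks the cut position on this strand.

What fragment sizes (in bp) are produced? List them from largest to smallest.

57, 44, 42, 15, 11, 8 bp

AluI sites (AGCT) start at positions 14, 25, 134.
AluI cuts after base 2 of each site, so after positions 15, 26, 135.
Wfl14II sites (CGATCG) start at positions 41, 85, 127.
Wfl14II cuts after the first base of each site, so after positions 41, 85, 127.
Combined cut positions: 15, 26, 41, 85, 127, 135.
Circular molecule, 6 cuts → 6 fragments:
  16–26 → 11 bp
  27–41 → 15 bp
  42–85 → 44 bp
  86–127 → 42 bp
  128–135 → 8 bp
  136–177 then 1–15 → 42 + 15 = 57 bp
Sorted largest to smallest: 57, 44, 42, 15, 11, 8 bp.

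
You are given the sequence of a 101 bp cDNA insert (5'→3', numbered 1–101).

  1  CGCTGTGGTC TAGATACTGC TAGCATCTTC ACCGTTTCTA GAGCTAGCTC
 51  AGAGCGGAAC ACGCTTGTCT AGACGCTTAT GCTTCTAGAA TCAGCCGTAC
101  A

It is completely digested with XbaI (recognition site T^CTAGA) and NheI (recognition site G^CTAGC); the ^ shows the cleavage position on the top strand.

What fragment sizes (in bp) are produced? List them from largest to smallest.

25, 18, 17, 16, 10, 9, 6 bp

XbaI sites (TCTAGA) start at positions 9, 37, 68, 84.
XbaI cuts after the first base of each site, so after positions 9, 37, 68, 84.
NheI sites (GCTAGC) start at positions 19, 43.
NheI cuts after the first base of each site, so after positions 19, 43.
Combined cut positions: 9, 19, 37, 43, 68, 84.
Linear molecule, 6 cuts → 7 fragments:
  1–9 → 9 bp
  10–19 → 10 bp
  20–37 → 18 bp
  38–43 → 6 bp
  44–68 → 25 bp
  69–84 → 16 bp
  85–101 → 17 bp
Sorted largest to smallest: 25, 18, 17, 16, 10, 9, 6 bp.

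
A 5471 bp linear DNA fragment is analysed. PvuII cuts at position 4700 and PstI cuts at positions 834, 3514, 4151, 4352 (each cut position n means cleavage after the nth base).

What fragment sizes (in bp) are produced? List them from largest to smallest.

2680, 834, 771, 637, 348, 201 bp

Combined cut positions (sorted): 834, 3514, 4151, 4352, 4700.
Linear molecule, 5 cuts → 6 fragments:
  834 − 0 = 834 bp
  3514 − 834 = 2680 bp
  4151 − 3514 = 637 bp
  4352 − 4151 = 201 bp
  4700 − 4352 = 348 bp
  5471 − 4700 = 771 bp
Sorted largest to smallest: 2680, 834, 771, 637, 348, 201 bp.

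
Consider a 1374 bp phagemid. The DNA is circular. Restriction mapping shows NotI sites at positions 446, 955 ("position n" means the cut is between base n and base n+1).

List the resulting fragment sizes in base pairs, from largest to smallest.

865, 509 bp

Circular molecule, 2 cuts → 2 fragments:
  955 − 446 = 509 bp
  wrap: 1374 − 955 + 446 = 865 bp
Sorted largest to smallest: 865, 509 bp.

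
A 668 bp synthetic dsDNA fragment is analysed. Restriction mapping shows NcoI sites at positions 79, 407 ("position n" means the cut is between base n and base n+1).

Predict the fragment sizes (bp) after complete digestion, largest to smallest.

328, 261, 79 bp

Linear molecule, 2 cuts → 3 fragments:
  79 − 0 = 79 bp
  407 − 79 = 328 bp
  668 − 407 = 261 bp
Sorted largest to smallest: 328, 261, 79 bp.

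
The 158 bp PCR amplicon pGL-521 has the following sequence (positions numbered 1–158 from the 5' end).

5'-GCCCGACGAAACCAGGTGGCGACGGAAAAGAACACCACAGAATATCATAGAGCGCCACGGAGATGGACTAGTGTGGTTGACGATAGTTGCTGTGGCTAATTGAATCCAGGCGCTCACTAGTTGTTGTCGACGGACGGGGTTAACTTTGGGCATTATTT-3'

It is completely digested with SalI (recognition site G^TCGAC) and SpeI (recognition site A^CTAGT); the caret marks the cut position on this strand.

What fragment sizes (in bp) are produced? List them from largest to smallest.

67, 49, 32, 10 bp

The SalI site (GTCGAC) starts at position 126.
SalI cuts after the first base of each site, so after position 126.
SpeI sites (ACTAGT) start at positions 67, 116.
SpeI cuts after the first base of each site, so after positions 67, 116.
Combined cut positions: 67, 116, 126.
Linear molecule, 3 cuts → 4 fragments:
  1–67 → 67 bp
  68–116 → 49 bp
  117–126 → 10 bp
  127–158 → 32 bp
Sorted largest to smallest: 67, 49, 32, 10 bp.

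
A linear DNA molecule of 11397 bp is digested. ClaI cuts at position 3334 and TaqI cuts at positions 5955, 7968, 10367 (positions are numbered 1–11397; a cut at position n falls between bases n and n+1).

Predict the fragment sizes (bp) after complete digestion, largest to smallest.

Combined cut positions (sorted): 3334, 5955, 7968, 10367.
Linear molecule, 4 cuts → 5 fragments:
  3334 − 0 = 3334 bp
  5955 − 3334 = 2621 bp
  7968 − 5955 = 2013 bp
  10367 − 7968 = 2399 bp
  11397 − 10367 = 1030 bp
Sorted largest to smallest: 3334, 2621, 2399, 2013, 1030 bp.

3334, 2621, 2399, 2013, 1030 bp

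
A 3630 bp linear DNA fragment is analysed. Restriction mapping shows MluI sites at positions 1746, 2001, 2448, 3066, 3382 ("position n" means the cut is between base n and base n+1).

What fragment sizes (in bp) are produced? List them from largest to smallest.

1746, 618, 447, 316, 255, 248 bp

Linear molecule, 5 cuts → 6 fragments:
  1746 − 0 = 1746 bp
  2001 − 1746 = 255 bp
  2448 − 2001 = 447 bp
  3066 − 2448 = 618 bp
  3382 − 3066 = 316 bp
  3630 − 3382 = 248 bp
Sorted largest to smallest: 1746, 618, 447, 316, 255, 248 bp.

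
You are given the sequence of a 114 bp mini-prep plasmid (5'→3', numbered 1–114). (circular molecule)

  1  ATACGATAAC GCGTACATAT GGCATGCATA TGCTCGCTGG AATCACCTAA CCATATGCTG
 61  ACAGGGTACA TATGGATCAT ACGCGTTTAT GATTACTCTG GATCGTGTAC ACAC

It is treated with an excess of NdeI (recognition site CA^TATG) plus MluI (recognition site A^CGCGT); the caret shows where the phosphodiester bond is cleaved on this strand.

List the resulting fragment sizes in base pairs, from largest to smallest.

42, 25, 17, 11, 11, 8 bp

NdeI sites (CATATG) start at positions 16, 27, 52, 69.
NdeI cuts after base 2 of each site, so after positions 17, 28, 53, 70.
MluI sites (ACGCGT) start at positions 9, 81.
MluI cuts after the first base of each site, so after positions 9, 81.
Combined cut positions: 9, 17, 28, 53, 70, 81.
Circular molecule, 6 cuts → 6 fragments:
  10–17 → 8 bp
  18–28 → 11 bp
  29–53 → 25 bp
  54–70 → 17 bp
  71–81 → 11 bp
  82–114 then 1–9 → 33 + 9 = 42 bp
Sorted largest to smallest: 42, 25, 17, 11, 11, 8 bp.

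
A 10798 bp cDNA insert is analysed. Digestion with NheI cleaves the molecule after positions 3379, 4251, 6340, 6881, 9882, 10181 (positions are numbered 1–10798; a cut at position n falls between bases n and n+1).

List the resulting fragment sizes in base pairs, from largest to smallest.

Linear molecule, 6 cuts → 7 fragments:
  3379 − 0 = 3379 bp
  4251 − 3379 = 872 bp
  6340 − 4251 = 2089 bp
  6881 − 6340 = 541 bp
  9882 − 6881 = 3001 bp
  10181 − 9882 = 299 bp
  10798 − 10181 = 617 bp
Sorted largest to smallest: 3379, 3001, 2089, 872, 617, 541, 299 bp.

3379, 3001, 2089, 872, 617, 541, 299 bp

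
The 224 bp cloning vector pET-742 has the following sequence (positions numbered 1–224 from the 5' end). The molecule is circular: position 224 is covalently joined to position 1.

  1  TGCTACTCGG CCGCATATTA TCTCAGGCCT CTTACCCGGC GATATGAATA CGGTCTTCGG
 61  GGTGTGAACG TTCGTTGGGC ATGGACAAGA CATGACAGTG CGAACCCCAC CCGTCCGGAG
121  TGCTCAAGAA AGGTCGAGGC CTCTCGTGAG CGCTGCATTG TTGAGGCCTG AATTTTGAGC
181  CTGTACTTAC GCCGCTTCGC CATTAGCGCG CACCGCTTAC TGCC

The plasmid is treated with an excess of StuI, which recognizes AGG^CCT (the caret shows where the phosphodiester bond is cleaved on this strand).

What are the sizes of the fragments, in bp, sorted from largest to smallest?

StuI sites (AGGCCT) start at positions 25, 137, 164.
StuI cuts after base 3 of each site, so after positions 27, 139, 166.
Circular molecule, 3 cuts → 3 fragments:
  28–139 → 112 bp
  140–166 → 27 bp
  167–224 then 1–27 → 58 + 27 = 85 bp
Sorted largest to smallest: 112, 85, 27 bp.

112, 85, 27 bp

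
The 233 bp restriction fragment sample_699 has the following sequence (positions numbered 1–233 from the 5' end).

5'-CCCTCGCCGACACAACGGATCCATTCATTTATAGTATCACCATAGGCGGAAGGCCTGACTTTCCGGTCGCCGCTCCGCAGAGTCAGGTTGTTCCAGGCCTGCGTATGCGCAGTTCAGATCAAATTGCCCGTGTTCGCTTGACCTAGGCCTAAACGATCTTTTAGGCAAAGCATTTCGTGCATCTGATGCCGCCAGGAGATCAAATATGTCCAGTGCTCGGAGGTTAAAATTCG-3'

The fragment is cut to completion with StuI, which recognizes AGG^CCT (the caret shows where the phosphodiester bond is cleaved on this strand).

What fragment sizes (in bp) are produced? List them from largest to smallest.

StuI sites (AGGCCT) start at positions 51, 95, 145.
StuI cuts after base 3 of each site, so after positions 53, 97, 147.
Linear molecule, 3 cuts → 4 fragments:
  1–53 → 53 bp
  54–97 → 44 bp
  98–147 → 50 bp
  148–233 → 86 bp
Sorted largest to smallest: 86, 53, 50, 44 bp.

86, 53, 50, 44 bp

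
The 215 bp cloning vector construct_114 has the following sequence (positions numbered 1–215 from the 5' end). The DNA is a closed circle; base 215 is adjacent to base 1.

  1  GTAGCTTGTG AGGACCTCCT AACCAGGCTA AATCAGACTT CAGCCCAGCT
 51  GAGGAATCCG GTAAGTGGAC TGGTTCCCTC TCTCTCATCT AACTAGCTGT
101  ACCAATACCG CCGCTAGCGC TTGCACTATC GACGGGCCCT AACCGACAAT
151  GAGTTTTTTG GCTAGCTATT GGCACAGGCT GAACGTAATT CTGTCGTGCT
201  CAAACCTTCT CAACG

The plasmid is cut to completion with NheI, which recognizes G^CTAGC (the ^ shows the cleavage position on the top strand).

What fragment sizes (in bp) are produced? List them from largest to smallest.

167, 48 bp

NheI sites (GCTAGC) start at positions 113, 161.
NheI cuts after the first base of each site, so after positions 113, 161.
Circular molecule, 2 cuts → 2 fragments:
  114–161 → 48 bp
  162–215 then 1–113 → 54 + 113 = 167 bp
Sorted largest to smallest: 167, 48 bp.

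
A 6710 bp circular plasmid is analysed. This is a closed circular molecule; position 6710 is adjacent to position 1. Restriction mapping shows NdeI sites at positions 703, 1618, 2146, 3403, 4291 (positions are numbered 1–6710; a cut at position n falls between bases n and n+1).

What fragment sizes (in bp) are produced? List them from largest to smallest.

3122, 1257, 915, 888, 528 bp

Circular molecule, 5 cuts → 5 fragments:
  1618 − 703 = 915 bp
  2146 − 1618 = 528 bp
  3403 − 2146 = 1257 bp
  4291 − 3403 = 888 bp
  wrap: 6710 − 4291 + 703 = 3122 bp
Sorted largest to smallest: 3122, 1257, 915, 888, 528 bp.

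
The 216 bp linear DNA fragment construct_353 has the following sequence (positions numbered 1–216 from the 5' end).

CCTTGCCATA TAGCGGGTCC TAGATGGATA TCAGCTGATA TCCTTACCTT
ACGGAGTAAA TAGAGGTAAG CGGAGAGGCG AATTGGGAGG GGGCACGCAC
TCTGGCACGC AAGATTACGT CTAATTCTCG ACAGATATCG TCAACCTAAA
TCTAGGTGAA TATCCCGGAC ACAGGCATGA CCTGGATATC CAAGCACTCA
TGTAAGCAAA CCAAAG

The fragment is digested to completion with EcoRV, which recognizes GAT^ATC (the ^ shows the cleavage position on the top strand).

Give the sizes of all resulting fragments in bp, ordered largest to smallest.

EcoRV sites (GATATC) start at positions 27, 37, 134, 185.
EcoRV cuts after base 3 of each site, so after positions 29, 39, 136, 187.
Linear molecule, 4 cuts → 5 fragments:
  1–29 → 29 bp
  30–39 → 10 bp
  40–136 → 97 bp
  137–187 → 51 bp
  188–216 → 29 bp
Sorted largest to smallest: 97, 51, 29, 29, 10 bp.

97, 51, 29, 29, 10 bp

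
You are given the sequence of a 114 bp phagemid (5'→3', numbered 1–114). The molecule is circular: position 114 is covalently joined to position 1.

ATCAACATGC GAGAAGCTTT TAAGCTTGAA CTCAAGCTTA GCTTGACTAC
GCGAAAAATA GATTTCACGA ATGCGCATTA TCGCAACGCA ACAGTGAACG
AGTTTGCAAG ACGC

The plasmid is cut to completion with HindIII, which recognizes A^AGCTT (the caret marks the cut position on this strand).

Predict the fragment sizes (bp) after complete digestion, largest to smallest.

HindIII sites (AAGCTT) start at positions 14, 22, 34.
HindIII cuts after the first base of each site, so after positions 14, 22, 34.
Circular molecule, 3 cuts → 3 fragments:
  15–22 → 8 bp
  23–34 → 12 bp
  35–114 then 1–14 → 80 + 14 = 94 bp
Sorted largest to smallest: 94, 12, 8 bp.

94, 12, 8 bp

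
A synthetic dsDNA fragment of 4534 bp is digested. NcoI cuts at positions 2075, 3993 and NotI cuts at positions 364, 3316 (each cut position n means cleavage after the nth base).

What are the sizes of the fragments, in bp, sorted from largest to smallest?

Combined cut positions (sorted): 364, 2075, 3316, 3993.
Linear molecule, 4 cuts → 5 fragments:
  364 − 0 = 364 bp
  2075 − 364 = 1711 bp
  3316 − 2075 = 1241 bp
  3993 − 3316 = 677 bp
  4534 − 3993 = 541 bp
Sorted largest to smallest: 1711, 1241, 677, 541, 364 bp.

1711, 1241, 677, 541, 364 bp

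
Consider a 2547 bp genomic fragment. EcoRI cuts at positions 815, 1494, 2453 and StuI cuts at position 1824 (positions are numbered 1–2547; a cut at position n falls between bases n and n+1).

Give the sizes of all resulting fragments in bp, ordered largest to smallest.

815, 679, 629, 330, 94 bp

Combined cut positions (sorted): 815, 1494, 1824, 2453.
Linear molecule, 4 cuts → 5 fragments:
  815 − 0 = 815 bp
  1494 − 815 = 679 bp
  1824 − 1494 = 330 bp
  2453 − 1824 = 629 bp
  2547 − 2453 = 94 bp
Sorted largest to smallest: 815, 679, 629, 330, 94 bp.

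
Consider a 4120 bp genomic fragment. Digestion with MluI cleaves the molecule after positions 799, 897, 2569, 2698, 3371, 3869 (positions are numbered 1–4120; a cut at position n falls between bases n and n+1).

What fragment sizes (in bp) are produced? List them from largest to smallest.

Linear molecule, 6 cuts → 7 fragments:
  799 − 0 = 799 bp
  897 − 799 = 98 bp
  2569 − 897 = 1672 bp
  2698 − 2569 = 129 bp
  3371 − 2698 = 673 bp
  3869 − 3371 = 498 bp
  4120 − 3869 = 251 bp
Sorted largest to smallest: 1672, 799, 673, 498, 251, 129, 98 bp.

1672, 799, 673, 498, 251, 129, 98 bp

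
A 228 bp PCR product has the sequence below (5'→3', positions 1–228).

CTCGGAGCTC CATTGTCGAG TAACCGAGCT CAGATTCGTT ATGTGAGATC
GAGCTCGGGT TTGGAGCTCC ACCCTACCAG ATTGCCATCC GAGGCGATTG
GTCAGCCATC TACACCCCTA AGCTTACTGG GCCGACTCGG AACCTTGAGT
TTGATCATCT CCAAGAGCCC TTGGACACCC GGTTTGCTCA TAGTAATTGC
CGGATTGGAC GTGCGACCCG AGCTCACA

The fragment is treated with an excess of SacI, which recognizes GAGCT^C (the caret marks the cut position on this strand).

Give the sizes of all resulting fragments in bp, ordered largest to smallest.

156, 25, 21, 13, 9, 4 bp

SacI sites (GAGCTC) start at positions 5, 26, 51, 64, 220.
SacI cuts after base 5 of each site (before the last base), so after positions 9, 30, 55, 68, 224.
Linear molecule, 5 cuts → 6 fragments:
  1–9 → 9 bp
  10–30 → 21 bp
  31–55 → 25 bp
  56–68 → 13 bp
  69–224 → 156 bp
  225–228 → 4 bp
Sorted largest to smallest: 156, 25, 21, 13, 9, 4 bp.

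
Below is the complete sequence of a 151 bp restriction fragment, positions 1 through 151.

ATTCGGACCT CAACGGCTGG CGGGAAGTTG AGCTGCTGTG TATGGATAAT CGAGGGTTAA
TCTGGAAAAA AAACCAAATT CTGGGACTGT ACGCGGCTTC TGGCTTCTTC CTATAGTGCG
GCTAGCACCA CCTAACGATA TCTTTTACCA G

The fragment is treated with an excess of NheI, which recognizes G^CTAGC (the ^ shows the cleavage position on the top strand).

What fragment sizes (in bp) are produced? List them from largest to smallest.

The NheI site (GCTAGC) starts at position 121.
NheI cuts after the first base of each site, so after position 121.
Linear molecule, 1 cut → 2 fragments:
  1–121 → 121 bp
  122–151 → 30 bp
Sorted largest to smallest: 121, 30 bp.

121, 30 bp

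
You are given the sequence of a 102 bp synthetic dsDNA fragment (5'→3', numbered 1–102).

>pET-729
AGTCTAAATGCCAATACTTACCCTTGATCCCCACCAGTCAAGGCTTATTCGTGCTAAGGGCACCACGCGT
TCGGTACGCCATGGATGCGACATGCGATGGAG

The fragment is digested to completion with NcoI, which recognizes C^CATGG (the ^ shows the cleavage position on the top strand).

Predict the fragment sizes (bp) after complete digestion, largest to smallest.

The NcoI site (CCATGG) starts at position 79.
NcoI cuts after the first base of each site, so after position 79.
Linear molecule, 1 cut → 2 fragments:
  1–79 → 79 bp
  80–102 → 23 bp
Sorted largest to smallest: 79, 23 bp.

79, 23 bp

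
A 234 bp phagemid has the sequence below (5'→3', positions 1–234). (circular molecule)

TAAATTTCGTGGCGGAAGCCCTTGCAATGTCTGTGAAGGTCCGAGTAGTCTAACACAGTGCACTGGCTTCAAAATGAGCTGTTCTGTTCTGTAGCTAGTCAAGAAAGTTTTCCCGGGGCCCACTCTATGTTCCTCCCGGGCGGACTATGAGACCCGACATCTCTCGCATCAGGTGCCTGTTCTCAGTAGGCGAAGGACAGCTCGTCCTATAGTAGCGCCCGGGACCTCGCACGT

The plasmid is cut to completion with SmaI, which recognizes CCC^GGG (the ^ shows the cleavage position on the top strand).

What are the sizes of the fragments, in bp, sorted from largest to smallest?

128, 83, 23 bp

SmaI sites (CCCGGG) start at positions 112, 135, 218.
SmaI cuts after base 3 of each site, so after positions 114, 137, 220.
Circular molecule, 3 cuts → 3 fragments:
  115–137 → 23 bp
  138–220 → 83 bp
  221–234 then 1–114 → 14 + 114 = 128 bp
Sorted largest to smallest: 128, 83, 23 bp.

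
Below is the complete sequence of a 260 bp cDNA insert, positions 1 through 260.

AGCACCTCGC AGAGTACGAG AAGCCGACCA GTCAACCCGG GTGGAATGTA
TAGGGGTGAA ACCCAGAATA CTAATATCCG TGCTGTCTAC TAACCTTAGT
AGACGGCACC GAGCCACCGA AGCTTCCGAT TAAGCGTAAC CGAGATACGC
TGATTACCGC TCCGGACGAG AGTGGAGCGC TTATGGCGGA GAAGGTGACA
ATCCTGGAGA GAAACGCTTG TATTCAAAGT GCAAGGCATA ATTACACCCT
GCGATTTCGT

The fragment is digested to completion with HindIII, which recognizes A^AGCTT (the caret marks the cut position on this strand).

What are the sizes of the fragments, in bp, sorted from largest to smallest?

The HindIII site (AAGCTT) starts at position 120.
HindIII cuts after the first base of each site, so after position 120.
Linear molecule, 1 cut → 2 fragments:
  1–120 → 120 bp
  121–260 → 140 bp
Sorted largest to smallest: 140, 120 bp.

140, 120 bp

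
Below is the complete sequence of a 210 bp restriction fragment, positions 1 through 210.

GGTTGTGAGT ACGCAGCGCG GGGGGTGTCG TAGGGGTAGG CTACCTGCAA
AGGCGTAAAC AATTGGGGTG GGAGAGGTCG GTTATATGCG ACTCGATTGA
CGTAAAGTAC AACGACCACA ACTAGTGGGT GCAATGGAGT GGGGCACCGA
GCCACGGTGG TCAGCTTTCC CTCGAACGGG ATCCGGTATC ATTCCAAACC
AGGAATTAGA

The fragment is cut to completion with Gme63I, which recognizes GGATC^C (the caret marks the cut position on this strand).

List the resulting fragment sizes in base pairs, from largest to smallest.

183, 27 bp

The Gme63I site (GGATCC) starts at position 179.
Gme63I cuts after base 5 of each site (before the last base), so after position 183.
Linear molecule, 1 cut → 2 fragments:
  1–183 → 183 bp
  184–210 → 27 bp
Sorted largest to smallest: 183, 27 bp.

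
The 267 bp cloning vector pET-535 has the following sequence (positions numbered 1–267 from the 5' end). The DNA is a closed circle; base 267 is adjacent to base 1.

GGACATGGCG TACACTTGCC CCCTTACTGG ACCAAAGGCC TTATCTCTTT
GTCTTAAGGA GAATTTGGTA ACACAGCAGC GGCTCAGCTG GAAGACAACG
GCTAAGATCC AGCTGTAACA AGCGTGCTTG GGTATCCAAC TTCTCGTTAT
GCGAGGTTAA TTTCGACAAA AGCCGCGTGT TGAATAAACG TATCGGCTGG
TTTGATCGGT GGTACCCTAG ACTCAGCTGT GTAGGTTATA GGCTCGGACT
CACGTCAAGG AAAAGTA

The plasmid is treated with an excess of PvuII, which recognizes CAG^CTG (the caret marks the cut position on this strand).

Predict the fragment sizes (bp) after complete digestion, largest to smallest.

PvuII sites (CAGCTG) start at positions 85, 110, 224.
PvuII cuts after base 3 of each site, so after positions 87, 112, 226.
Circular molecule, 3 cuts → 3 fragments:
  88–112 → 25 bp
  113–226 → 114 bp
  227–267 then 1–87 → 41 + 87 = 128 bp
Sorted largest to smallest: 128, 114, 25 bp.

128, 114, 25 bp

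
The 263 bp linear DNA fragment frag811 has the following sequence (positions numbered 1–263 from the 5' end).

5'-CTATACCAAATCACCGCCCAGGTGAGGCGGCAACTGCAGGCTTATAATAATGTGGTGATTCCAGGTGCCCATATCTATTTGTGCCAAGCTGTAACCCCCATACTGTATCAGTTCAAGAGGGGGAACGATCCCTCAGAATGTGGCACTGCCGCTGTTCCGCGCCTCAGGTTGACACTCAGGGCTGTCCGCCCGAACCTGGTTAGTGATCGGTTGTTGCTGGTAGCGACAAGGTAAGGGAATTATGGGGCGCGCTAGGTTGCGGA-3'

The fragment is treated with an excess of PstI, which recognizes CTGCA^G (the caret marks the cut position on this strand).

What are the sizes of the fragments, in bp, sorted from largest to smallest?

The PstI site (CTGCAG) starts at position 34.
PstI cuts after base 5 of each site (before the last base), so after position 38.
Linear molecule, 1 cut → 2 fragments:
  1–38 → 38 bp
  39–263 → 225 bp
Sorted largest to smallest: 225, 38 bp.

225, 38 bp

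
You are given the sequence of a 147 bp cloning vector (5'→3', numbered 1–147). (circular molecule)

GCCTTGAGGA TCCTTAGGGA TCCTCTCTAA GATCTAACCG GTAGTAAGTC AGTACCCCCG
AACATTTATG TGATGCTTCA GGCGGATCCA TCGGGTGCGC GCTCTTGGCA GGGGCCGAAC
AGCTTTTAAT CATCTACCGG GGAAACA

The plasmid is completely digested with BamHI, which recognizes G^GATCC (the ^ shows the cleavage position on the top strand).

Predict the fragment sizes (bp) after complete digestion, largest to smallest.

BamHI sites (GGATCC) start at positions 8, 18, 84.
BamHI cuts after the first base of each site, so after positions 8, 18, 84.
Circular molecule, 3 cuts → 3 fragments:
  9–18 → 10 bp
  19–84 → 66 bp
  85–147 then 1–8 → 63 + 8 = 71 bp
Sorted largest to smallest: 71, 66, 10 bp.

71, 66, 10 bp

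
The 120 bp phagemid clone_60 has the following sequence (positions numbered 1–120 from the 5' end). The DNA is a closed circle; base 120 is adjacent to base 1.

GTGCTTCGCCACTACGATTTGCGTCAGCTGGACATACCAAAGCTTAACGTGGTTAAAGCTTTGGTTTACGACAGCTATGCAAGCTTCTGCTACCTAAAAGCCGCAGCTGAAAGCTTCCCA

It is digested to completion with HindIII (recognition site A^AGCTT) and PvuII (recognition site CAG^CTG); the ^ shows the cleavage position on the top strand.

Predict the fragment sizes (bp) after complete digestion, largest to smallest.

36, 25, 25, 16, 13, 5 bp

HindIII sites (AAGCTT) start at positions 40, 56, 81, 111.
HindIII cuts after the first base of each site, so after positions 40, 56, 81, 111.
PvuII sites (CAGCTG) start at positions 25, 104.
PvuII cuts after base 3 of each site, so after positions 27, 106.
Combined cut positions: 27, 40, 56, 81, 106, 111.
Circular molecule, 6 cuts → 6 fragments:
  28–40 → 13 bp
  41–56 → 16 bp
  57–81 → 25 bp
  82–106 → 25 bp
  107–111 → 5 bp
  112–120 then 1–27 → 9 + 27 = 36 bp
Sorted largest to smallest: 36, 25, 25, 16, 13, 5 bp.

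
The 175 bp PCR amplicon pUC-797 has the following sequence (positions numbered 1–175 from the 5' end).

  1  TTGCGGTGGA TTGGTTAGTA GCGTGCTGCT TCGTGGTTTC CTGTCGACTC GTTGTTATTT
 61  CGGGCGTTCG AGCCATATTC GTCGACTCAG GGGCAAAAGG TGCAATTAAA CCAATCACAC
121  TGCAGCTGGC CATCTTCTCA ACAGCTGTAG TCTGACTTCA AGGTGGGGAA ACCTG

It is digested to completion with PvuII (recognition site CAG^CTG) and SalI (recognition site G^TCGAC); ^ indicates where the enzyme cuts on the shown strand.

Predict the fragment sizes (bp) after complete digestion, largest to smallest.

PvuII sites (CAGCTG) start at positions 123, 142.
PvuII cuts after base 3 of each site, so after positions 125, 144.
SalI sites (GTCGAC) start at positions 43, 81.
SalI cuts after the first base of each site, so after positions 43, 81.
Combined cut positions: 43, 81, 125, 144.
Linear molecule, 4 cuts → 5 fragments:
  1–43 → 43 bp
  44–81 → 38 bp
  82–125 → 44 bp
  126–144 → 19 bp
  145–175 → 31 bp
Sorted largest to smallest: 44, 43, 38, 31, 19 bp.

44, 43, 38, 31, 19 bp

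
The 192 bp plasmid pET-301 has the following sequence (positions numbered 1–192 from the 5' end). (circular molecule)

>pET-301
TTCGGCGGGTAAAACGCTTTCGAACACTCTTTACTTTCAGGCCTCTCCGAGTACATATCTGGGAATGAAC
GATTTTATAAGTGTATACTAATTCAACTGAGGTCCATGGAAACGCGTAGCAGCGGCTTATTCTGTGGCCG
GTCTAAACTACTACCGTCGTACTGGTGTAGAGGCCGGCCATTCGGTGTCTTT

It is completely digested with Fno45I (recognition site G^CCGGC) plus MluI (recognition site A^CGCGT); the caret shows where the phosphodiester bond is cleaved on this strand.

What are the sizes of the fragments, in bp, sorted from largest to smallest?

The Fno45I site (GCCGGC) starts at position 173.
Fno45I cuts after the first base of each site, so after position 173.
The MluI site (ACGCGT) starts at position 112.
MluI cuts after the first base of each site, so after position 112.
Combined cut positions: 112, 173.
Circular molecule, 2 cuts → 2 fragments:
  113–173 → 61 bp
  174–192 then 1–112 → 19 + 112 = 131 bp
Sorted largest to smallest: 131, 61 bp.

131, 61 bp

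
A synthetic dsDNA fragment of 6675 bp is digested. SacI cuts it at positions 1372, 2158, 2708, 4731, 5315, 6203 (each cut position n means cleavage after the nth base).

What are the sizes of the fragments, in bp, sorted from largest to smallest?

Linear molecule, 6 cuts → 7 fragments:
  1372 − 0 = 1372 bp
  2158 − 1372 = 786 bp
  2708 − 2158 = 550 bp
  4731 − 2708 = 2023 bp
  5315 − 4731 = 584 bp
  6203 − 5315 = 888 bp
  6675 − 6203 = 472 bp
Sorted largest to smallest: 2023, 1372, 888, 786, 584, 550, 472 bp.

2023, 1372, 888, 786, 584, 550, 472 bp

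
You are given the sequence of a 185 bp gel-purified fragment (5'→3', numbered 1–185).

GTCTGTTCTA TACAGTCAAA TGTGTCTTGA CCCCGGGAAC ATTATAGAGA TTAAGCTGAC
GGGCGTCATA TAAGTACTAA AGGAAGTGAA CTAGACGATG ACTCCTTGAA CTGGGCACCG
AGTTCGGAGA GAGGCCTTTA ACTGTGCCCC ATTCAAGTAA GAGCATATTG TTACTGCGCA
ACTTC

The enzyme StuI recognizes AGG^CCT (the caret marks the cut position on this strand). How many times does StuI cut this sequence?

AGGCCT occurs starting at position 132.
StuI cuts at 1 site.

1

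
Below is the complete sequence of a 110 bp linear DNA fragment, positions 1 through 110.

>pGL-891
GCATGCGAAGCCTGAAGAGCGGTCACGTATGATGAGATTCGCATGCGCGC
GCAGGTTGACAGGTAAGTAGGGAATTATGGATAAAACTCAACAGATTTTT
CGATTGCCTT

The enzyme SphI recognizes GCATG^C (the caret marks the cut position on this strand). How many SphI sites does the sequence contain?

2

GCATGC occurs starting at positions 1, 41.
SphI cuts at 2 sites.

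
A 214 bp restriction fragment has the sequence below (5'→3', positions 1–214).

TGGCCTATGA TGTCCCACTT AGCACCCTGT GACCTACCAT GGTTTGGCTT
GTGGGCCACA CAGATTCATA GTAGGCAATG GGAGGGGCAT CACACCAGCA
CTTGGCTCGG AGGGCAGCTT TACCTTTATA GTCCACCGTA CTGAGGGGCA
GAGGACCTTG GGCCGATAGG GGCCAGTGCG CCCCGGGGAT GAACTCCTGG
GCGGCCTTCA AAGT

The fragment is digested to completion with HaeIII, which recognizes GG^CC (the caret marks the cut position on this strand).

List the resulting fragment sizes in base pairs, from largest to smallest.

HaeIII sites (GGCC) start at positions 2, 54, 161, 171, 203.
HaeIII cuts after base 2 of each site, so after positions 3, 55, 162, 172, 204.
Linear molecule, 5 cuts → 6 fragments:
  1–3 → 3 bp
  4–55 → 52 bp
  56–162 → 107 bp
  163–172 → 10 bp
  173–204 → 32 bp
  205–214 → 10 bp
Sorted largest to smallest: 107, 52, 32, 10, 10, 3 bp.

107, 52, 32, 10, 10, 3 bp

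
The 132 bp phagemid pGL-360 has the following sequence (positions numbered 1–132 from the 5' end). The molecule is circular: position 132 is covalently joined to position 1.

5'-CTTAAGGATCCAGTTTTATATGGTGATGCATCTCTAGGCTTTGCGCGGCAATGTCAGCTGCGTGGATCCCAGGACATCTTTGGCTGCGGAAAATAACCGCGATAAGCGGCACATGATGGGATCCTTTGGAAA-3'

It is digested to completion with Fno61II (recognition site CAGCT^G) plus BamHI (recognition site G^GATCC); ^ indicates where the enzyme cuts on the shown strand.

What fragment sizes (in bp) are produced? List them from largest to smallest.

The Fno61II site (CAGCTG) starts at position 55.
Fno61II cuts after base 5 of each site (before the last base), so after position 59.
BamHI sites (GGATCC) start at positions 6, 64, 119.
BamHI cuts after the first base of each site, so after positions 6, 64, 119.
Combined cut positions: 6, 59, 64, 119.
Circular molecule, 4 cuts → 4 fragments:
  7–59 → 53 bp
  60–64 → 5 bp
  65–119 → 55 bp
  120–132 then 1–6 → 13 + 6 = 19 bp
Sorted largest to smallest: 55, 53, 19, 5 bp.

55, 53, 19, 5 bp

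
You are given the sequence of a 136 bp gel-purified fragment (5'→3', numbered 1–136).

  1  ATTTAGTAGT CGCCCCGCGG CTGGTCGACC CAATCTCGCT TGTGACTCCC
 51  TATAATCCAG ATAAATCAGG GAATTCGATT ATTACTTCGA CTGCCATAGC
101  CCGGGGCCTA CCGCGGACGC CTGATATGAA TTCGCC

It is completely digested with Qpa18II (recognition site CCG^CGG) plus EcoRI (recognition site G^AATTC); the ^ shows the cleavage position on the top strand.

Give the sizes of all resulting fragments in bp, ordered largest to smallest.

54, 42, 17, 15, 8 bp

Qpa18II sites (CCGCGG) start at positions 15, 111.
Qpa18II cuts after base 3 of each site, so after positions 17, 113.
EcoRI sites (GAATTC) start at positions 71, 128.
EcoRI cuts after the first base of each site, so after positions 71, 128.
Combined cut positions: 17, 71, 113, 128.
Linear molecule, 4 cuts → 5 fragments:
  1–17 → 17 bp
  18–71 → 54 bp
  72–113 → 42 bp
  114–128 → 15 bp
  129–136 → 8 bp
Sorted largest to smallest: 54, 42, 17, 15, 8 bp.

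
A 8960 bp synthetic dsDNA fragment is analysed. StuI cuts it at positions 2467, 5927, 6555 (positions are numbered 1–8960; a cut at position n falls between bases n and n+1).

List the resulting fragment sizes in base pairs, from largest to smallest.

Linear molecule, 3 cuts → 4 fragments:
  2467 − 0 = 2467 bp
  5927 − 2467 = 3460 bp
  6555 − 5927 = 628 bp
  8960 − 6555 = 2405 bp
Sorted largest to smallest: 3460, 2467, 2405, 628 bp.

3460, 2467, 2405, 628 bp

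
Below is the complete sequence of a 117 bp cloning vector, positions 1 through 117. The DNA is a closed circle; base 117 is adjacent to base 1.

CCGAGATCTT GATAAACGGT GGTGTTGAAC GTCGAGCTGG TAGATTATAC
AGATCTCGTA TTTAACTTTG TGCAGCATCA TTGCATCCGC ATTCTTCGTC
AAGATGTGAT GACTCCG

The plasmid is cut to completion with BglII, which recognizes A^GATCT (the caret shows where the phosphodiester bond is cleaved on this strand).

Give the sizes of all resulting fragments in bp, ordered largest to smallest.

70, 47 bp

BglII sites (AGATCT) start at positions 4, 51.
BglII cuts after the first base of each site, so after positions 4, 51.
Circular molecule, 2 cuts → 2 fragments:
  5–51 → 47 bp
  52–117 then 1–4 → 66 + 4 = 70 bp
Sorted largest to smallest: 70, 47 bp.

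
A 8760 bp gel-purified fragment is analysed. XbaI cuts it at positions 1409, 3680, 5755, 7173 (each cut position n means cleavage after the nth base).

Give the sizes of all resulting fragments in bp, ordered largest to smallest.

2271, 2075, 1587, 1418, 1409 bp

Linear molecule, 4 cuts → 5 fragments:
  1409 − 0 = 1409 bp
  3680 − 1409 = 2271 bp
  5755 − 3680 = 2075 bp
  7173 − 5755 = 1418 bp
  8760 − 7173 = 1587 bp
Sorted largest to smallest: 2271, 2075, 1587, 1418, 1409 bp.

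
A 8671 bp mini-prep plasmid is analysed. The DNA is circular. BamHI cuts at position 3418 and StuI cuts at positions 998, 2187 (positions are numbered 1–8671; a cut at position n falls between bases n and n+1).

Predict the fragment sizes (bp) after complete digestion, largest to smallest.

6251, 1231, 1189 bp

Combined cut positions (sorted): 998, 2187, 3418.
Circular molecule, 3 cuts → 3 fragments:
  2187 − 998 = 1189 bp
  3418 − 2187 = 1231 bp
  wrap: 8671 − 3418 + 998 = 6251 bp
Sorted largest to smallest: 6251, 1231, 1189 bp.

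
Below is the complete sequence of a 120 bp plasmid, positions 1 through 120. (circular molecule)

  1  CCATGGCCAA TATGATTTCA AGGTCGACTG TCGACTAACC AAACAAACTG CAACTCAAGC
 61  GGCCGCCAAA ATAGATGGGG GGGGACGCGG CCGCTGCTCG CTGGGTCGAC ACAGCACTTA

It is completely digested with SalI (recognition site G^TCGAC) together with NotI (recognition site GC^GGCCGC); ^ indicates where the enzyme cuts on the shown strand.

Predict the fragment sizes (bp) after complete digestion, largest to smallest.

38, 30, 28, 17, 7 bp

SalI sites (GTCGAC) start at positions 23, 30, 105.
SalI cuts after the first base of each site, so after positions 23, 30, 105.
NotI sites (GCGGCCGC) start at positions 59, 87.
NotI cuts after base 2 of each site, so after positions 60, 88.
Combined cut positions: 23, 30, 60, 88, 105.
Circular molecule, 5 cuts → 5 fragments:
  24–30 → 7 bp
  31–60 → 30 bp
  61–88 → 28 bp
  89–105 → 17 bp
  106–120 then 1–23 → 15 + 23 = 38 bp
Sorted largest to smallest: 38, 30, 28, 17, 7 bp.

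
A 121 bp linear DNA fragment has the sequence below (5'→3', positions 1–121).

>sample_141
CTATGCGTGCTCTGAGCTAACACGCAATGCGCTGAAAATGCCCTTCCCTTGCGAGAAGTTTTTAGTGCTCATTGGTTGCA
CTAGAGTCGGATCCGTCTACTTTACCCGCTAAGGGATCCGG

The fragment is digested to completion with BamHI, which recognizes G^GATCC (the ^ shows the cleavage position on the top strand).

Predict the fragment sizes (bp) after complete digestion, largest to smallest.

89, 25, 7 bp

BamHI sites (GGATCC) start at positions 89, 114.
BamHI cuts after the first base of each site, so after positions 89, 114.
Linear molecule, 2 cuts → 3 fragments:
  1–89 → 89 bp
  90–114 → 25 bp
  115–121 → 7 bp
Sorted largest to smallest: 89, 25, 7 bp.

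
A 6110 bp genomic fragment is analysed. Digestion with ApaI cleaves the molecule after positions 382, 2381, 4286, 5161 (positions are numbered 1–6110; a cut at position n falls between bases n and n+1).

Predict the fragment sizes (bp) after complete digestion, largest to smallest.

1999, 1905, 949, 875, 382 bp

Linear molecule, 4 cuts → 5 fragments:
  382 − 0 = 382 bp
  2381 − 382 = 1999 bp
  4286 − 2381 = 1905 bp
  5161 − 4286 = 875 bp
  6110 − 5161 = 949 bp
Sorted largest to smallest: 1999, 1905, 949, 875, 382 bp.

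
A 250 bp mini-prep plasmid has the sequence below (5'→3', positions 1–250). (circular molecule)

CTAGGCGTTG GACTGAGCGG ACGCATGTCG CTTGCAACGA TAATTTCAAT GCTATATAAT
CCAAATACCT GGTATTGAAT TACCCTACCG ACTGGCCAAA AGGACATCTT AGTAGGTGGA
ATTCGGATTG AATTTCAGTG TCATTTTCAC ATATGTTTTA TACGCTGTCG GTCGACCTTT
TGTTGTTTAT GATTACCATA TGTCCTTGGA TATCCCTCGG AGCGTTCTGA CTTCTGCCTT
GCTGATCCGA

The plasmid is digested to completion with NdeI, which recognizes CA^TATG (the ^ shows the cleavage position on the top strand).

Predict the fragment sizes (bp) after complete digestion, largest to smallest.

NdeI sites (CATATG) start at positions 150, 197.
NdeI cuts after base 2 of each site, so after positions 151, 198.
Circular molecule, 2 cuts → 2 fragments:
  152–198 → 47 bp
  199–250 then 1–151 → 52 + 151 = 203 bp
Sorted largest to smallest: 203, 47 bp.

203, 47 bp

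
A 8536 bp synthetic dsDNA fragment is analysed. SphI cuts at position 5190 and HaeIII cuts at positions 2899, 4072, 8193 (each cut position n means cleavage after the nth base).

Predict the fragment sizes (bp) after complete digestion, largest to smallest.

Combined cut positions (sorted): 2899, 4072, 5190, 8193.
Linear molecule, 4 cuts → 5 fragments:
  2899 − 0 = 2899 bp
  4072 − 2899 = 1173 bp
  5190 − 4072 = 1118 bp
  8193 − 5190 = 3003 bp
  8536 − 8193 = 343 bp
Sorted largest to smallest: 3003, 2899, 1173, 1118, 343 bp.

3003, 2899, 1173, 1118, 343 bp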